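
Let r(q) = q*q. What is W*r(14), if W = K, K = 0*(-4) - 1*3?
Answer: -588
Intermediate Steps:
r(q) = q**2
K = -3 (K = 0 - 3 = -3)
W = -3
W*r(14) = -3*14**2 = -3*196 = -588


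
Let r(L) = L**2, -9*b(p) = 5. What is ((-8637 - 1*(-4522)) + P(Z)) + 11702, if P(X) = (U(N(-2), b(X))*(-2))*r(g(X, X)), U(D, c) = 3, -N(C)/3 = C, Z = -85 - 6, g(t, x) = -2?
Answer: 7563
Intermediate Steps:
b(p) = -5/9 (b(p) = -1/9*5 = -5/9)
Z = -91
N(C) = -3*C
P(X) = -24 (P(X) = (3*(-2))*(-2)**2 = -6*4 = -24)
((-8637 - 1*(-4522)) + P(Z)) + 11702 = ((-8637 - 1*(-4522)) - 24) + 11702 = ((-8637 + 4522) - 24) + 11702 = (-4115 - 24) + 11702 = -4139 + 11702 = 7563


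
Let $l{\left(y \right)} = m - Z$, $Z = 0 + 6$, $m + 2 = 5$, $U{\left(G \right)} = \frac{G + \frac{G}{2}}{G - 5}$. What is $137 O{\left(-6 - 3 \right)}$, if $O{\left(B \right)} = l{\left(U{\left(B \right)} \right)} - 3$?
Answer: $-822$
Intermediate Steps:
$U{\left(G \right)} = \frac{3 G}{2 \left(-5 + G\right)}$ ($U{\left(G \right)} = \frac{G + G \frac{1}{2}}{-5 + G} = \frac{G + \frac{G}{2}}{-5 + G} = \frac{\frac{3}{2} G}{-5 + G} = \frac{3 G}{2 \left(-5 + G\right)}$)
$m = 3$ ($m = -2 + 5 = 3$)
$Z = 6$
$l{\left(y \right)} = -3$ ($l{\left(y \right)} = 3 - 6 = -3$)
$O{\left(B \right)} = -6$ ($O{\left(B \right)} = -3 - 3 = -6$)
$137 O{\left(-6 - 3 \right)} = 137 \left(-6\right) = -822$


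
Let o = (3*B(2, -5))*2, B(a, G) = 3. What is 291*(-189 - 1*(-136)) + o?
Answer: -15405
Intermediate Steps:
o = 18 (o = (3*3)*2 = 9*2 = 18)
291*(-189 - 1*(-136)) + o = 291*(-189 - 1*(-136)) + 18 = 291*(-189 + 136) + 18 = 291*(-53) + 18 = -15423 + 18 = -15405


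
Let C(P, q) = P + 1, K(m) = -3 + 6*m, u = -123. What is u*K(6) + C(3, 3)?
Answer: -4055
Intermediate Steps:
C(P, q) = 1 + P
u*K(6) + C(3, 3) = -123*(-3 + 6*6) + (1 + 3) = -123*(-3 + 36) + 4 = -123*33 + 4 = -4059 + 4 = -4055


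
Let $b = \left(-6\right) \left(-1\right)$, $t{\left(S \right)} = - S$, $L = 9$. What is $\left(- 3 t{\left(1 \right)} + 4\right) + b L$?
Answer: $61$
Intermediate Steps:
$b = 6$
$\left(- 3 t{\left(1 \right)} + 4\right) + b L = \left(- 3 \left(\left(-1\right) 1\right) + 4\right) + 6 \cdot 9 = \left(\left(-3\right) \left(-1\right) + 4\right) + 54 = \left(3 + 4\right) + 54 = 7 + 54 = 61$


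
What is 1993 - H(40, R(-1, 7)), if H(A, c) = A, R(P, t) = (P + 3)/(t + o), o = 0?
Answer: 1953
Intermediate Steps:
R(P, t) = (3 + P)/t (R(P, t) = (P + 3)/(t + 0) = (3 + P)/t)
1993 - H(40, R(-1, 7)) = 1993 - 1*40 = 1993 - 40 = 1953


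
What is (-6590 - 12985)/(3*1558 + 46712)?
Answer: -19575/51386 ≈ -0.38094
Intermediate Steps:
(-6590 - 12985)/(3*1558 + 46712) = -19575/(4674 + 46712) = -19575/51386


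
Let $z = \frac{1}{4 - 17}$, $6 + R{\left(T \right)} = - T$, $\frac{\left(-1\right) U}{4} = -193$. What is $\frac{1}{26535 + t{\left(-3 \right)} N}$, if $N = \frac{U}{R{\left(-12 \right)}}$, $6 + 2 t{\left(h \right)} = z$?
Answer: $\frac{39}{1019618} \approx 3.825 \cdot 10^{-5}$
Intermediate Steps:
$U = 772$ ($U = \left(-4\right) \left(-193\right) = 772$)
$R{\left(T \right)} = -6 - T$
$z = - \frac{1}{13}$ ($z = \frac{1}{-13} = - \frac{1}{13} \approx -0.076923$)
$t{\left(h \right)} = - \frac{79}{26}$ ($t{\left(h \right)} = -3 + \frac{1}{2} \left(- \frac{1}{13}\right) = -3 - \frac{1}{26} = - \frac{79}{26}$)
$N = \frac{386}{3}$ ($N = \frac{772}{-6 - -12} = \frac{772}{-6 + 12} = \frac{772}{6} = 772 \cdot \frac{1}{6} = \frac{386}{3} \approx 128.67$)
$\frac{1}{26535 + t{\left(-3 \right)} N} = \frac{1}{26535 - \frac{15247}{39}} = \frac{1}{\frac{1019618}{39}} = \frac{39}{1019618}$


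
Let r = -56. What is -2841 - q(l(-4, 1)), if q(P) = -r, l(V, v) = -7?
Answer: -2897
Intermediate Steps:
q(P) = 56 (q(P) = -1*(-56) = 56)
-2841 - q(l(-4, 1)) = -2841 - 1*56 = -2841 - 56 = -2897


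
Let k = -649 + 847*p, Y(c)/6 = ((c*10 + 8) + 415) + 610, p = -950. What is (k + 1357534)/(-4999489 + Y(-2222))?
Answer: -552235/5126611 ≈ -0.10772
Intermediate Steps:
Y(c) = 6198 + 60*c (Y(c) = 6*(((c*10 + 8) + 415) + 610) = 6*(((10*c + 8) + 415) + 610) = 6*(((8 + 10*c) + 415) + 610) = 6*((423 + 10*c) + 610) = 6*(1033 + 10*c) = 6198 + 60*c)
k = -805299 (k = -649 + 847*(-950) = -649 - 804650 = -805299)
(k + 1357534)/(-4999489 + Y(-2222)) = (-805299 + 1357534)/(-4999489 + (6198 + 60*(-2222))) = 552235/(-4999489 + (6198 - 133320)) = 552235/(-4999489 - 127122) = 552235/(-5126611) = 552235*(-1/5126611) = -552235/5126611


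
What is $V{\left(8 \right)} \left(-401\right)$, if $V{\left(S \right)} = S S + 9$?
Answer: $-29273$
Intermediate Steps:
$V{\left(S \right)} = 9 + S^{2}$ ($V{\left(S \right)} = S^{2} + 9 = 9 + S^{2}$)
$V{\left(8 \right)} \left(-401\right) = \left(9 + 8^{2}\right) \left(-401\right) = \left(9 + 64\right) \left(-401\right) = 73 \left(-401\right) = -29273$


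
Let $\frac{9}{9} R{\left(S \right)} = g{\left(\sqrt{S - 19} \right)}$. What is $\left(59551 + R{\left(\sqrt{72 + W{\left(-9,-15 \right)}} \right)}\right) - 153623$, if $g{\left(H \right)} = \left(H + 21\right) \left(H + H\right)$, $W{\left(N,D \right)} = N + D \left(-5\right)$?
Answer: $-94110 + 2 \sqrt{138} + 42 \sqrt{-19 + \sqrt{138}} \approx -94087.0 + 113.11 i$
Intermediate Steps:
$W{\left(N,D \right)} = N - 5 D$
$g{\left(H \right)} = 2 H \left(21 + H\right)$ ($g{\left(H \right)} = \left(21 + H\right) 2 H = 2 H \left(21 + H\right)$)
$R{\left(S \right)} = 2 \sqrt{-19 + S} \left(21 + \sqrt{-19 + S}\right)$ ($R{\left(S \right)} = 2 \sqrt{S - 19} \left(21 + \sqrt{S - 19}\right) = 2 \sqrt{-19 + S} \left(21 + \sqrt{-19 + S}\right)$)
$\left(59551 + R{\left(\sqrt{72 + W{\left(-9,-15 \right)}} \right)}\right) - 153623 = \left(59551 + \left(-38 + 2 \sqrt{72 - -66} + 42 \sqrt{-19 + \sqrt{72 - -66}}\right)\right) - 153623 = \left(59551 + \left(-38 + 2 \sqrt{72 + \left(-9 + 75\right)} + 42 \sqrt{-19 + \sqrt{72 + \left(-9 + 75\right)}}\right)\right) - 153623 = \left(59551 + \left(-38 + 2 \sqrt{72 + 66} + 42 \sqrt{-19 + \sqrt{72 + 66}}\right)\right) - 153623 = \left(59551 + \left(-38 + 2 \sqrt{138} + 42 \sqrt{-19 + \sqrt{138}}\right)\right) - 153623 = \left(59513 + 2 \sqrt{138} + 42 \sqrt{-19 + \sqrt{138}}\right) - 153623 = -94110 + 2 \sqrt{138} + 42 \sqrt{-19 + \sqrt{138}}$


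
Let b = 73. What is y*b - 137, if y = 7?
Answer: 374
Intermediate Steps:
y*b - 137 = 7*73 - 137 = 511 - 137 = 374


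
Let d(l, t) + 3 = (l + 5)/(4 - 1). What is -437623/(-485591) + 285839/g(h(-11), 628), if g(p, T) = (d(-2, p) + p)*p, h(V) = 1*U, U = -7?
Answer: 138828416098/30592233 ≈ 4538.0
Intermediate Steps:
d(l, t) = -4/3 + l/3 (d(l, t) = -3 + (l + 5)/(4 - 1) = -3 + (5 + l)/3 = -3 + (5 + l)*(⅓) = -3 + (5/3 + l/3) = -4/3 + l/3)
h(V) = -7 (h(V) = 1*(-7) = -7)
g(p, T) = p*(-2 + p) (g(p, T) = ((-4/3 + (⅓)*(-2)) + p)*p = ((-4/3 - ⅔) + p)*p = (-2 + p)*p = p*(-2 + p))
-437623/(-485591) + 285839/g(h(-11), 628) = -437623/(-485591) + 285839/((-7*(-2 - 7))) = -437623*(-1/485591) + 285839/((-7*(-9))) = 437623/485591 + 285839/63 = 138828416098/30592233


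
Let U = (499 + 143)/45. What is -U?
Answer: -214/15 ≈ -14.267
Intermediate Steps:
U = 214/15 (U = (1/45)*642 = 214/15 ≈ 14.267)
-U = -1*214/15 = -214/15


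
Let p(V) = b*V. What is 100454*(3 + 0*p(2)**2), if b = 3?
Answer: 301362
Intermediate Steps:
p(V) = 3*V
100454*(3 + 0*p(2)**2) = 100454*(3 + 0*(3*2)**2) = 100454*(3 + 0*6**2) = 100454*(3 + 0*36) = 100454*(3 + 0) = 100454*3 = 301362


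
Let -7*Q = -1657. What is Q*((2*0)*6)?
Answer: 0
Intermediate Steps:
Q = 1657/7 (Q = -1/7*(-1657) = 1657/7 ≈ 236.71)
Q*((2*0)*6) = 1657*((2*0)*6)/7 = 1657*(0*6)/7 = (1657/7)*0 = 0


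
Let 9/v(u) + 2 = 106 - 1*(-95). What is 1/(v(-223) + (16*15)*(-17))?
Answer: -199/811911 ≈ -0.00024510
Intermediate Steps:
v(u) = 9/199 (v(u) = 9/(-2 + (106 - 1*(-95))) = 9/(-2 + (106 + 95)) = 9/(-2 + 201) = 9/199)
1/(v(-223) + (16*15)*(-17)) = 1/(9/199 + (16*15)*(-17)) = 1/(9/199 + 240*(-17)) = 1/(9/199 - 4080) = 1/(-811911/199) = -199/811911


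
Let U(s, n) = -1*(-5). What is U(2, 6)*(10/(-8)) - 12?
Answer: -73/4 ≈ -18.250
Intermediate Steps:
U(s, n) = 5
U(2, 6)*(10/(-8)) - 12 = 5*(10/(-8)) - 12 = 5*(10*(-⅛)) - 12 = 5*(-5/4) - 12 = -25/4 - 12 = -73/4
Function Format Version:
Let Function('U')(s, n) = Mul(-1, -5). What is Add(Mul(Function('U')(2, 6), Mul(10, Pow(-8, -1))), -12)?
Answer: Rational(-73, 4) ≈ -18.250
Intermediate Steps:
Function('U')(s, n) = 5
Add(Mul(Function('U')(2, 6), Mul(10, Pow(-8, -1))), -12) = Add(Mul(5, Mul(10, Pow(-8, -1))), -12) = Add(Mul(5, Mul(10, Rational(-1, 8))), -12) = Add(Mul(5, Rational(-5, 4)), -12) = Add(Rational(-25, 4), -12) = Rational(-73, 4)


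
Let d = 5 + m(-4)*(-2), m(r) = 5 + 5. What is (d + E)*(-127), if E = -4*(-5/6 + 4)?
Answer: 10541/3 ≈ 3513.7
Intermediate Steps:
m(r) = 10
d = -15 (d = 5 + 10*(-2) = 5 - 20 = -15)
E = -38/3 (E = -4*(-5*1/6 + 4) = -4*(-5/6 + 4) = -4*19/6 = -38/3 ≈ -12.667)
(d + E)*(-127) = (-15 - 38/3)*(-127) = -83/3*(-127) = 10541/3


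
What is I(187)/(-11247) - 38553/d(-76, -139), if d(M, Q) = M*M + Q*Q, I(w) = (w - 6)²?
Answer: -1255808408/282265959 ≈ -4.4490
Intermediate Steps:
I(w) = (-6 + w)²
d(M, Q) = M² + Q²
I(187)/(-11247) - 38553/d(-76, -139) = (-6 + 187)²/(-11247) - 38553/((-76)² + (-139)²) = 181²*(-1/11247) - 38553/(5776 + 19321) = 32761*(-1/11247) - 38553/25097 = -32761/11247 - 38553*1/25097 = -32761/11247 - 38553/25097 = -1255808408/282265959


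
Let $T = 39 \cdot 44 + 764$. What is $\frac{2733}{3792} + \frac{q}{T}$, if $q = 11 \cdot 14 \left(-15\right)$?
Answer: $- \frac{8257}{39184} \approx -0.21072$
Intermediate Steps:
$T = 2480$ ($T = 1716 + 764 = 2480$)
$q = -2310$ ($q = 154 \left(-15\right) = -2310$)
$\frac{2733}{3792} + \frac{q}{T} = \frac{2733}{3792} - \frac{2310}{2480} = 2733 \cdot \frac{1}{3792} - \frac{231}{248} = \frac{911}{1264} - \frac{231}{248} = - \frac{8257}{39184}$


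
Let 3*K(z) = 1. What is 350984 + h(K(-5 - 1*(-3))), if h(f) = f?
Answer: 1052953/3 ≈ 3.5098e+5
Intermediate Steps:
K(z) = ⅓ (K(z) = (⅓)*1 = ⅓)
350984 + h(K(-5 - 1*(-3))) = 350984 + ⅓ = 1052953/3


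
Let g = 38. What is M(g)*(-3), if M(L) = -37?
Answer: 111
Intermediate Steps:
M(g)*(-3) = -37*(-3) = 111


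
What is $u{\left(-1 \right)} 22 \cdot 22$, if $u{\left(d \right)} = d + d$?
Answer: $-968$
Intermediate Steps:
$u{\left(d \right)} = 2 d$
$u{\left(-1 \right)} 22 \cdot 22 = 2 \left(-1\right) 22 \cdot 22 = \left(-2\right) 22 \cdot 22 = \left(-44\right) 22 = -968$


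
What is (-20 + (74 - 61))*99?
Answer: -693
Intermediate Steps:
(-20 + (74 - 61))*99 = (-20 + 13)*99 = -7*99 = -693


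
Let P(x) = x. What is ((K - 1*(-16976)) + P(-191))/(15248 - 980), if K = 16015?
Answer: 200/87 ≈ 2.2989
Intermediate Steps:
((K - 1*(-16976)) + P(-191))/(15248 - 980) = ((16015 - 1*(-16976)) - 191)/(15248 - 980) = ((16015 + 16976) - 191)/14268 = (32991 - 191)*(1/14268) = 32800*(1/14268) = 200/87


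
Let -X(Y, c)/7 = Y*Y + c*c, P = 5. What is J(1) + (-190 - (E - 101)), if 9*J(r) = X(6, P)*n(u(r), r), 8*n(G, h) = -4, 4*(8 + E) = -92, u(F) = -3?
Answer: -617/18 ≈ -34.278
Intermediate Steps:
E = -31 (E = -8 + (1/4)*(-92) = -8 - 23 = -31)
X(Y, c) = -7*Y**2 - 7*c**2 (X(Y, c) = -7*(Y*Y + c*c) = -7*(Y**2 + c**2) = -7*Y**2 - 7*c**2)
n(G, h) = -1/2 (n(G, h) = (1/8)*(-4) = -1/2)
J(r) = 427/18 (J(r) = ((-7*6**2 - 7*5**2)*(-1/2))/9 = ((-7*36 - 7*25)*(-1/2))/9 = ((-252 - 175)*(-1/2))/9 = (-427*(-1/2))/9 = (1/9)*(427/2) = 427/18)
J(1) + (-190 - (E - 101)) = 427/18 + (-190 - (-31 - 101)) = 427/18 + (-190 - 1*(-132)) = 427/18 + (-190 + 132) = 427/18 - 58 = -617/18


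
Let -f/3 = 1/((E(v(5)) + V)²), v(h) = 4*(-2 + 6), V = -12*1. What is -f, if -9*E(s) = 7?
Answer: 243/13225 ≈ 0.018374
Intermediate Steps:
V = -12
v(h) = 16 (v(h) = 4*4 = 16)
E(s) = -7/9 (E(s) = -⅑*7 = -7/9)
f = -243/13225 (f = -3/(-7/9 - 12)² = -3/((-115/9)²) = -3/13225/81 = -3*81/13225 = -243/13225 ≈ -0.018374)
-f = -1*(-243/13225) = 243/13225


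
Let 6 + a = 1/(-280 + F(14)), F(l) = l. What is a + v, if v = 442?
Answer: 115975/266 ≈ 436.00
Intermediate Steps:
a = -1597/266 (a = -6 + 1/(-280 + 14) = -6 + 1/(-266) = -6 - 1/266 = -1597/266 ≈ -6.0038)
a + v = -1597/266 + 442 = 115975/266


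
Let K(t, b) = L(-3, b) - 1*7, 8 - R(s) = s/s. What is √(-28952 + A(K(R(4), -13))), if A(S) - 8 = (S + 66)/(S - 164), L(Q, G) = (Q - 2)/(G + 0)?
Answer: I*√35598103738/1109 ≈ 170.13*I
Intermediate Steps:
L(Q, G) = (-2 + Q)/G
R(s) = 7 (R(s) = 8 - s/s = 8 - 1*1 = 8 - 1 = 7)
K(t, b) = -7 - 5/b (K(t, b) = (-2 - 3)/b - 1*7 = -5/b - 7 = -7 - 5/b)
A(S) = 8 + (66 + S)/(-164 + S) (A(S) = 8 + (S + 66)/(S - 164) = 8 + (66 + S)/(-164 + S))
√(-28952 + A(K(R(4), -13))) = √(-28952 + (-1246 + 9*(-7 - 5/(-13)))/(-164 + (-7 - 5/(-13)))) = √(-28952 + (-1246 + 9*(-7 - 5*(-1/13)))/(-164 + (-7 - 5*(-1/13)))) = √(-28952 + (-1246 + 9*(-7 + 5/13))/(-164 + (-7 + 5/13))) = √(-28952 + (-1246 + 9*(-86/13))/(-164 - 86/13)) = √(-28952 + (-1246 - 774/13)/(-2218/13)) = √(-28952 - 13/2218*(-16972/13)) = √(-28952 + 8486/1109) = √(-32099282/1109) = I*√35598103738/1109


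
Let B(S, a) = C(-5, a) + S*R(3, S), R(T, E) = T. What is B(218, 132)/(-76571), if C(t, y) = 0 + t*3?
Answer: -639/76571 ≈ -0.0083452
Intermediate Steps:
C(t, y) = 3*t (C(t, y) = 0 + 3*t = 3*t)
B(S, a) = -15 + 3*S (B(S, a) = 3*(-5) + S*3 = -15 + 3*S)
B(218, 132)/(-76571) = (-15 + 3*218)/(-76571) = (-15 + 654)*(-1/76571) = 639*(-1/76571) = -639/76571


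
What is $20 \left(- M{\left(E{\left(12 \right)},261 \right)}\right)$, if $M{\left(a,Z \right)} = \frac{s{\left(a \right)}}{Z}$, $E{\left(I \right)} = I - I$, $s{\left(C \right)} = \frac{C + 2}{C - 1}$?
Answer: $\frac{40}{261} \approx 0.15326$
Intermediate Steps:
$s{\left(C \right)} = \frac{2 + C}{-1 + C}$
$E{\left(I \right)} = 0$
$M{\left(a,Z \right)} = \frac{2 + a}{Z \left(-1 + a\right)}$ ($M{\left(a,Z \right)} = \frac{\frac{1}{-1 + a} \left(2 + a\right)}{Z} = \frac{2 + a}{Z \left(-1 + a\right)}$)
$20 \left(- M{\left(E{\left(12 \right)},261 \right)}\right) = 20 \left(- \frac{2 + 0}{261 \left(-1 + 0\right)}\right) = 20 \left(- \frac{2}{261 \left(-1\right)}\right) = 20 \left(- \frac{\left(-1\right) 2}{261}\right) = 20 \left(\left(-1\right) \left(- \frac{2}{261}\right)\right) = 20 \cdot \frac{2}{261} = \frac{40}{261}$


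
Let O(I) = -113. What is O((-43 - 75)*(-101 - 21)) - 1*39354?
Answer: -39467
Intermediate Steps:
O((-43 - 75)*(-101 - 21)) - 1*39354 = -113 - 1*39354 = -113 - 39354 = -39467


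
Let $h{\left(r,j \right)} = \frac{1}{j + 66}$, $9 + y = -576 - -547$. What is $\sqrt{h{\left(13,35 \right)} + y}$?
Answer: $\frac{i \sqrt{387537}}{101} \approx 6.1636 i$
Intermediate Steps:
$y = -38$ ($y = -9 - 29 = -38$)
$h{\left(r,j \right)} = \frac{1}{66 + j}$
$\sqrt{h{\left(13,35 \right)} + y} = \sqrt{\frac{1}{66 + 35} - 38} = \sqrt{\frac{1}{101} - 38} = \sqrt{- \frac{3837}{101}} = \frac{i \sqrt{387537}}{101}$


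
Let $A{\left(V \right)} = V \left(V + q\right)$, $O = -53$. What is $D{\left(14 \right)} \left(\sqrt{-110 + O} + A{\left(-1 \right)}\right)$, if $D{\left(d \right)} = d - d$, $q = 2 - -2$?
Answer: $0$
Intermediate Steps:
$q = 4$ ($q = 2 + 2 = 4$)
$A{\left(V \right)} = V \left(4 + V\right)$ ($A{\left(V \right)} = V \left(V + 4\right) = V \left(4 + V\right)$)
$D{\left(d \right)} = 0$
$D{\left(14 \right)} \left(\sqrt{-110 + O} + A{\left(-1 \right)}\right) = 0 \left(\sqrt{-110 - 53} - \left(4 - 1\right)\right) = 0 \left(\sqrt{-163} - 3\right) = 0 \left(i \sqrt{163} - 3\right) = 0 \left(-3 + i \sqrt{163}\right) = 0$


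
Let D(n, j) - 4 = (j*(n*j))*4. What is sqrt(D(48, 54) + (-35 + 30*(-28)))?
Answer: sqrt(559001) ≈ 747.66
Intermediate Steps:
D(n, j) = 4 + 4*n*j**2 (D(n, j) = 4 + (j*(n*j))*4 = 4 + (j*(j*n))*4 = 4 + (n*j**2)*4 = 4 + 4*n*j**2)
sqrt(D(48, 54) + (-35 + 30*(-28))) = sqrt((4 + 4*48*54**2) + (-35 + 30*(-28))) = sqrt((4 + 4*48*2916) + (-35 - 840)) = sqrt((4 + 559872) - 875) = sqrt(559876 - 875) = sqrt(559001)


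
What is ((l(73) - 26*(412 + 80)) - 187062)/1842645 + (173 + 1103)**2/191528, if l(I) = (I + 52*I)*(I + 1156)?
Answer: 484073570017/44114763945 ≈ 10.973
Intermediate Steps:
l(I) = 53*I*(1156 + I) (l(I) = (53*I)*(1156 + I) = 53*I*(1156 + I))
((l(73) - 26*(412 + 80)) - 187062)/1842645 + (173 + 1103)**2/191528 = ((53*73*(1156 + 73) - 26*(412 + 80)) - 187062)/1842645 + (173 + 1103)**2/191528 = ((53*73*1229 - 26*492) - 187062)*(1/1842645) + 1276**2*(1/191528) = ((4755001 - 12792) - 187062)*(1/1842645) + 1628176*(1/191528) = (4742209 - 187062)*(1/1842645) + 203522/23941 = 4555147*(1/1842645) + 203522/23941 = 4555147/1842645 + 203522/23941 = 484073570017/44114763945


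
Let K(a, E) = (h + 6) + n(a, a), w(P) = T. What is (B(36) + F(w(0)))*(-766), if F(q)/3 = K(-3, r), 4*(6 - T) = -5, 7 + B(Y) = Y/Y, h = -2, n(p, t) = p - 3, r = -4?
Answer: 9192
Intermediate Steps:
n(p, t) = -3 + p
B(Y) = -6 (B(Y) = -7 + Y/Y = -7 + 1 = -6)
T = 29/4 (T = 6 - 1/4*(-5) = 6 + 5/4 = 29/4 ≈ 7.2500)
w(P) = 29/4
K(a, E) = 1 + a (K(a, E) = (-2 + 6) + (-3 + a) = 4 + (-3 + a) = 1 + a)
F(q) = -6 (F(q) = 3*(1 - 3) = 3*(-2) = -6)
(B(36) + F(w(0)))*(-766) = (-6 - 6)*(-766) = -12*(-766) = 9192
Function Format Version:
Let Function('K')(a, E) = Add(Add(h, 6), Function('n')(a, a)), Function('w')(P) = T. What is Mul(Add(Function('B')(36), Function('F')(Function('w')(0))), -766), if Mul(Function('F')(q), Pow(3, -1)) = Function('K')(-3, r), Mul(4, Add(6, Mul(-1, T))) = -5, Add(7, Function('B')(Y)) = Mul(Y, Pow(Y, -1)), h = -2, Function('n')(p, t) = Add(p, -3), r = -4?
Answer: 9192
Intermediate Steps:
Function('n')(p, t) = Add(-3, p)
Function('B')(Y) = -6 (Function('B')(Y) = Add(-7, Mul(Y, Pow(Y, -1))) = Add(-7, 1) = -6)
T = Rational(29, 4) (T = Add(6, Mul(Rational(-1, 4), -5)) = Add(6, Rational(5, 4)) = Rational(29, 4) ≈ 7.2500)
Function('w')(P) = Rational(29, 4)
Function('K')(a, E) = Add(1, a) (Function('K')(a, E) = Add(Add(-2, 6), Add(-3, a)) = Add(4, Add(-3, a)) = Add(1, a))
Function('F')(q) = -6 (Function('F')(q) = Mul(3, Add(1, -3)) = Mul(3, -2) = -6)
Mul(Add(Function('B')(36), Function('F')(Function('w')(0))), -766) = Mul(Add(-6, -6), -766) = Mul(-12, -766) = 9192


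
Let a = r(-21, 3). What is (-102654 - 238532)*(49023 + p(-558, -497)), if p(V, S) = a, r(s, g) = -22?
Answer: -16718455186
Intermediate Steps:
a = -22
p(V, S) = -22
(-102654 - 238532)*(49023 + p(-558, -497)) = (-102654 - 238532)*(49023 - 22) = -341186*49001 = -16718455186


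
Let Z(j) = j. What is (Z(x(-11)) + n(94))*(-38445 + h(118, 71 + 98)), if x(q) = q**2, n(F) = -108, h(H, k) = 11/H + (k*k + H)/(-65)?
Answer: -298256557/590 ≈ -5.0552e+5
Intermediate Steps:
h(H, k) = 11/H - H/65 - k**2/65 (h(H, k) = 11/H + (k**2 + H)*(-1/65) = 11/H + (H + k**2)*(-1/65) = 11/H + (-H/65 - k**2/65) = 11/H - H/65 - k**2/65)
(Z(x(-11)) + n(94))*(-38445 + h(118, 71 + 98)) = ((-11)**2 - 108)*(-38445 + (1/65)*(715 - 1*118*(118 + (71 + 98)**2))/118) = (121 - 108)*(-38445 + (1/65)*(1/118)*(715 - 1*118*(118 + 169**2))) = 13*(-38445 + (1/65)*(1/118)*(715 - 1*118*(118 + 28561))) = 13*(-38445 + (1/65)*(1/118)*(715 - 1*118*28679)) = 13*(-38445 + (1/65)*(1/118)*(715 - 3384122)) = 13*(-38445 + (1/65)*(1/118)*(-3383407)) = 13*(-38445 - 3383407/7670) = 13*(-298256557/7670) = -298256557/590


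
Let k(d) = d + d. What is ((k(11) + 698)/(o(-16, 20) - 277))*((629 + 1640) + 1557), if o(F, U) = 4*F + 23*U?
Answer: 2754720/119 ≈ 23149.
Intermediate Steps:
k(d) = 2*d
((k(11) + 698)/(o(-16, 20) - 277))*((629 + 1640) + 1557) = ((2*11 + 698)/((4*(-16) + 23*20) - 277))*((629 + 1640) + 1557) = ((22 + 698)/((-64 + 460) - 277))*(2269 + 1557) = (720/(396 - 277))*3826 = (720/119)*3826 = 2754720/119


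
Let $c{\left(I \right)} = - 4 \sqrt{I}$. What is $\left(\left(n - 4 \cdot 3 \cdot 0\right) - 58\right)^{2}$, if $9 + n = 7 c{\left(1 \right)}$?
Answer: $9025$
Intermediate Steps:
$n = -37$ ($n = -9 + 7 \left(- 4 \sqrt{1}\right) = -9 + 7 \left(\left(-4\right) 1\right) = -9 + 7 \left(-4\right) = -9 - 28 = -37$)
$\left(\left(n - 4 \cdot 3 \cdot 0\right) - 58\right)^{2} = \left(\left(-37 - 4 \cdot 3 \cdot 0\right) - 58\right)^{2} = \left(\left(-37 - 12 \cdot 0\right) - 58\right)^{2} = \left(\left(-37 - 0\right) - 58\right)^{2} = \left(\left(-37 + 0\right) - 58\right)^{2} = \left(-37 - 58\right)^{2} = \left(-95\right)^{2} = 9025$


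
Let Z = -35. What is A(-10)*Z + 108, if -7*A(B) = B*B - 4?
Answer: 588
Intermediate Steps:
A(B) = 4/7 - B²/7 (A(B) = -(B*B - 4)/7 = -(B² - 4)/7 = -(-4 + B²)/7 = 4/7 - B²/7)
A(-10)*Z + 108 = (4/7 - ⅐*(-10)²)*(-35) + 108 = (4/7 - ⅐*100)*(-35) + 108 = (4/7 - 100/7)*(-35) + 108 = -96/7*(-35) + 108 = 480 + 108 = 588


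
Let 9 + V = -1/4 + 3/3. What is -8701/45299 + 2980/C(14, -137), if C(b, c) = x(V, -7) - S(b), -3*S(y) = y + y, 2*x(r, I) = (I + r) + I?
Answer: -3240158623/1947857 ≈ -1663.4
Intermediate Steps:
V = -33/4 (V = -9 + (-1/4 + 3/3) = -9 + (-1*¼ + 3*(⅓)) = -9 + (-¼ + 1) = -9 + ¾ = -33/4 ≈ -8.2500)
x(r, I) = I + r/2 (x(r, I) = ((I + r) + I)/2 = (r + 2*I)/2 = I + r/2)
S(y) = -2*y/3 (S(y) = -(y + y)/3 = -2*y/3)
C(b, c) = -89/8 + 2*b/3 (C(b, c) = (-7 + (½)*(-33/4)) - (-2)*b/3 = (-7 - 33/8) + 2*b/3 = -89/8 + 2*b/3)
-8701/45299 + 2980/C(14, -137) = -8701/45299 + 2980/(-89/8 + (⅔)*14) = -8701*1/45299 + 2980/(-89/8 + 28/3) = -8701/45299 + 2980/(-43/24) = -8701/45299 + 2980*(-24/43) = -8701/45299 - 71520/43 = -3240158623/1947857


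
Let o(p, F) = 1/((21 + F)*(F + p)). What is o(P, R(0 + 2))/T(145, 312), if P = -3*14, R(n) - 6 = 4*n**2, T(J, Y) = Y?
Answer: -1/268320 ≈ -3.7269e-6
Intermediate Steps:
R(n) = 6 + 4*n**2
P = -42
o(p, F) = 1/((21 + F)*(F + p))
o(P, R(0 + 2))/T(145, 312) = 1/(((6 + 4*(0 + 2)**2)**2 + 21*(6 + 4*(0 + 2)**2) + 21*(-42) + (6 + 4*(0 + 2)**2)*(-42))*312) = (1/312)/((6 + 4*2**2)**2 + 21*(6 + 4*2**2) - 882 + (6 + 4*2**2)*(-42)) = (1/312)/((6 + 4*4)**2 + 21*(6 + 4*4) - 882 + (6 + 4*4)*(-42)) = (1/312)/((6 + 16)**2 + 21*(6 + 16) - 882 + (6 + 16)*(-42)) = (1/312)/(22**2 + 21*22 - 882 + 22*(-42)) = (1/312)/(484 + 462 - 882 - 924) = (1/312)/(-860) = -1/860*1/312 = -1/268320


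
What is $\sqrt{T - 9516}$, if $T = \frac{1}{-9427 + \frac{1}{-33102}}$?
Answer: $\frac{i \sqrt{926637611362142361510}}{312052555} \approx 97.55 i$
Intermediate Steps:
$T = - \frac{33102}{312052555}$ ($T = \frac{1}{-9427 - \frac{1}{33102}} = \frac{1}{- \frac{312052555}{33102}} = - \frac{33102}{312052555} \approx -0.00010608$)
$\sqrt{T - 9516} = \sqrt{- \frac{33102}{312052555} - 9516} = \sqrt{- \frac{2969492146482}{312052555}} = \frac{i \sqrt{926637611362142361510}}{312052555}$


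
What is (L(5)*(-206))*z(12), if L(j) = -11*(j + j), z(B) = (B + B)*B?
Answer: 6526080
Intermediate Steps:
z(B) = 2*B² (z(B) = (2*B)*B = 2*B²)
L(j) = -22*j
(L(5)*(-206))*z(12) = (-22*5*(-206))*(2*12²) = (-110*(-206))*(2*144) = 22660*288 = 6526080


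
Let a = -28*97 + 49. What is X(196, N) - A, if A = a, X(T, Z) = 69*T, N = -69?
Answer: 16191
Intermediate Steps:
a = -2667 (a = -2716 + 49 = -2667)
A = -2667
X(196, N) - A = 69*196 - 1*(-2667) = 13524 + 2667 = 16191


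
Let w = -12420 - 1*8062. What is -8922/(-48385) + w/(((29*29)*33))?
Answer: -67582664/122075355 ≈ -0.55361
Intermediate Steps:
w = -20482 (w = -12420 - 8062 = -20482)
-8922/(-48385) + w/(((29*29)*33)) = -8922/(-48385) - 20482/((29*29)*33) = -8922*(-1/48385) - 20482/(841*33) = 8922/48385 - 20482/27753 = 8922/48385 - 20482*1/27753 = 8922/48385 - 1862/2523 = -67582664/122075355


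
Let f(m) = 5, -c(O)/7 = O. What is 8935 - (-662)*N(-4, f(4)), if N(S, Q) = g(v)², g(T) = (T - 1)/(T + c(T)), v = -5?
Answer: 224037/25 ≈ 8961.5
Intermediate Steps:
c(O) = -7*O
g(T) = -(-1 + T)/(6*T) (g(T) = (T - 1)/(T - 7*T) = (-1 + T)/((-6*T)) = (-1 + T)*(-1/(6*T)) = -(-1 + T)/(6*T))
N(S, Q) = 1/25 (N(S, Q) = ((⅙)*(1 - 1*(-5))/(-5))² = ((⅙)*(-⅕)*(1 + 5))² = ((⅙)*(-⅕)*6)² = (-⅕)² = 1/25)
8935 - (-662)*N(-4, f(4)) = 8935 - (-662)/25 = 8935 - 1*(-662/25) = 8935 + 662/25 = 224037/25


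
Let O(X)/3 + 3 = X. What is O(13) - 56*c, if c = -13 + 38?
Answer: -1370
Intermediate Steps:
O(X) = -9 + 3*X
c = 25
O(13) - 56*c = (-9 + 3*13) - 56*25 = (-9 + 39) - 1400 = 30 - 1400 = -1370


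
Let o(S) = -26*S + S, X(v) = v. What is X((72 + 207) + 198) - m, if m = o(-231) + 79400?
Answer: -84698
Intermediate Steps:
o(S) = -25*S
m = 85175 (m = -25*(-231) + 79400 = 5775 + 79400 = 85175)
X((72 + 207) + 198) - m = ((72 + 207) + 198) - 1*85175 = (279 + 198) - 85175 = 477 - 85175 = -84698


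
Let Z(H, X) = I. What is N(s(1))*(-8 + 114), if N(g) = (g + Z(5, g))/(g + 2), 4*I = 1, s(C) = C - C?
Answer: 53/4 ≈ 13.250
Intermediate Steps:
s(C) = 0
I = 1/4 (I = (1/4)*1 = 1/4 ≈ 0.25000)
Z(H, X) = 1/4
N(g) = (1/4 + g)/(2 + g) (N(g) = (g + 1/4)/(g + 2) = (1/4 + g)/(2 + g))
N(s(1))*(-8 + 114) = ((1/4 + 0)/(2 + 0))*(-8 + 114) = ((1/4)/2)*106 = ((1/2)*(1/4))*106 = (1/8)*106 = 53/4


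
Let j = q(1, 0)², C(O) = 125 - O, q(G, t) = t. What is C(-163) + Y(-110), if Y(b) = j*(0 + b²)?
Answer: 288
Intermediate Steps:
j = 0 (j = 0² = 0)
Y(b) = 0 (Y(b) = 0*(0 + b²) = 0*b² = 0)
C(-163) + Y(-110) = (125 - 1*(-163)) + 0 = (125 + 163) + 0 = 288 + 0 = 288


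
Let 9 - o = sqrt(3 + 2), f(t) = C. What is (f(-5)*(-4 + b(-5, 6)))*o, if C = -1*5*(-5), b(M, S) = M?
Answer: -2025 + 225*sqrt(5) ≈ -1521.9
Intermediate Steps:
C = 25 (C = -5*(-5) = 25)
f(t) = 25
o = 9 - sqrt(5) (o = 9 - sqrt(3 + 2) = 9 - sqrt(5) ≈ 6.7639)
(f(-5)*(-4 + b(-5, 6)))*o = (25*(-4 - 5))*(9 - sqrt(5)) = (25*(-9))*(9 - sqrt(5)) = -225*(9 - sqrt(5)) = -2025 + 225*sqrt(5)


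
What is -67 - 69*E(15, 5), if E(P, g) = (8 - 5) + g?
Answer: -619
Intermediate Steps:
E(P, g) = 3 + g
-67 - 69*E(15, 5) = -67 - 69*(3 + 5) = -67 - 69*8 = -67 - 552 = -619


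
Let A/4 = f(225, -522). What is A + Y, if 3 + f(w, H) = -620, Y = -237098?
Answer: -239590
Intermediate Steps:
f(w, H) = -623 (f(w, H) = -3 - 620 = -623)
A = -2492 (A = 4*(-623) = -2492)
A + Y = -2492 - 237098 = -239590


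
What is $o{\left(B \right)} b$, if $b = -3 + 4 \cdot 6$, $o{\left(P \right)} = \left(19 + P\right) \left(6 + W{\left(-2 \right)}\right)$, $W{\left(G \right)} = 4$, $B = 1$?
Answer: $4200$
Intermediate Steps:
$o{\left(P \right)} = 190 + 10 P$ ($o{\left(P \right)} = \left(19 + P\right) \left(6 + 4\right) = \left(19 + P\right) 10 = 190 + 10 P$)
$b = 21$ ($b = -3 + 24 = 21$)
$o{\left(B \right)} b = \left(190 + 10 \cdot 1\right) 21 = \left(190 + 10\right) 21 = 200 \cdot 21 = 4200$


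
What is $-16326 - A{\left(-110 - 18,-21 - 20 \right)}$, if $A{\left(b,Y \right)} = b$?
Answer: $-16198$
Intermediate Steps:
$-16326 - A{\left(-110 - 18,-21 - 20 \right)} = -16326 - \left(-110 - 18\right) = -16326 - -128 = -16326 + 128 = -16198$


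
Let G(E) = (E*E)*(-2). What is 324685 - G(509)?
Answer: 842847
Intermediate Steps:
G(E) = -2*E**2 (G(E) = E**2*(-2) = -2*E**2)
324685 - G(509) = 324685 - (-2)*509**2 = 324685 - (-2)*259081 = 324685 - 1*(-518162) = 324685 + 518162 = 842847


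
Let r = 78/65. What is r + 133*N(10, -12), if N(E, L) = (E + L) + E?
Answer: 5326/5 ≈ 1065.2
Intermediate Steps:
r = 6/5 (r = 78*(1/65) = 6/5 ≈ 1.2000)
N(E, L) = L + 2*E
r + 133*N(10, -12) = 6/5 + 133*(-12 + 2*10) = 6/5 + 133*(-12 + 20) = 6/5 + 133*8 = 6/5 + 1064 = 5326/5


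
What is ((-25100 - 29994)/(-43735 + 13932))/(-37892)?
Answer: -27547/564647638 ≈ -4.8786e-5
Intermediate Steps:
((-25100 - 29994)/(-43735 + 13932))/(-37892) = -55094/(-29803)*(-1/37892) = -55094*(-1/29803)*(-1/37892) = (55094/29803)*(-1/37892) = -27547/564647638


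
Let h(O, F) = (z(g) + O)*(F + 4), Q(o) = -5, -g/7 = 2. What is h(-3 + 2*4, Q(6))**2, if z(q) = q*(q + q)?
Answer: 157609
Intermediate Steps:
g = -14 (g = -7*2 = -14)
z(q) = 2*q**2 (z(q) = q*(2*q) = 2*q**2)
h(O, F) = (4 + F)*(392 + O) (h(O, F) = (2*(-14)**2 + O)*(F + 4) = (2*196 + O)*(4 + F) = (392 + O)*(4 + F) = (4 + F)*(392 + O))
h(-3 + 2*4, Q(6))**2 = (1568 + 4*(-3 + 2*4) + 392*(-5) - 5*(-3 + 2*4))**2 = (1568 + 4*(-3 + 8) - 1960 - 5*(-3 + 8))**2 = (1568 + 4*5 - 1960 - 5*5)**2 = (1568 + 20 - 1960 - 25)**2 = (-397)**2 = 157609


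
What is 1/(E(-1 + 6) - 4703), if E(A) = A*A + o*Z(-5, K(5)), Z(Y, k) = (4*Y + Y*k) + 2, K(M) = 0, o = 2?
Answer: -1/4714 ≈ -0.00021213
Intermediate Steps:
Z(Y, k) = 2 + 4*Y + Y*k
E(A) = -36 + A² (E(A) = A*A + 2*(2 + 4*(-5) - 5*0) = A² + 2*(2 - 20 + 0) = A² + 2*(-18) = A² - 36 = -36 + A²)
1/(E(-1 + 6) - 4703) = 1/((-36 + (-1 + 6)²) - 4703) = 1/((-36 + 5²) - 4703) = 1/((-36 + 25) - 4703) = 1/(-11 - 4703) = 1/(-4714) = -1/4714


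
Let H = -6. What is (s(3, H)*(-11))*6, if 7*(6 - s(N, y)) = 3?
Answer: -2574/7 ≈ -367.71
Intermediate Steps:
s(N, y) = 39/7 (s(N, y) = 6 - ⅐*3 = 6 - 3/7 = 39/7)
(s(3, H)*(-11))*6 = ((39/7)*(-11))*6 = -429/7*6 = -2574/7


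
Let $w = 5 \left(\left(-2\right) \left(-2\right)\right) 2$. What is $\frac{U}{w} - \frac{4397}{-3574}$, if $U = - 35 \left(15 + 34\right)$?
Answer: $- \frac{595353}{14296} \approx -41.645$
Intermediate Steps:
$U = -1715$ ($U = \left(-35\right) 49 = -1715$)
$w = 40$ ($w = 5 \cdot 4 \cdot 2 = 20 \cdot 2 = 40$)
$\frac{U}{w} - \frac{4397}{-3574} = - \frac{1715}{40} - \frac{4397}{-3574} = \left(-1715\right) \frac{1}{40} - - \frac{4397}{3574} = - \frac{343}{8} + \frac{4397}{3574} = - \frac{595353}{14296}$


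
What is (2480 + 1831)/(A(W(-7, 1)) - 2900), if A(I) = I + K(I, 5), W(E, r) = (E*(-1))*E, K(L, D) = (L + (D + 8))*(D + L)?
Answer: -1437/455 ≈ -3.1582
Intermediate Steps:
K(L, D) = (D + L)*(8 + D + L) (K(L, D) = (L + (8 + D))*(D + L) = (8 + D + L)*(D + L) = (D + L)*(8 + D + L))
W(E, r) = -E**2 (W(E, r) = (-E)*E = -E**2)
A(I) = 65 + I**2 + 19*I (A(I) = I + (5**2 + I**2 + 8*5 + 8*I + 2*5*I) = I + (25 + I**2 + 40 + 8*I + 10*I) = I + (65 + I**2 + 18*I) = 65 + I**2 + 19*I)
(2480 + 1831)/(A(W(-7, 1)) - 2900) = (2480 + 1831)/((65 + (-1*(-7)**2)**2 + 19*(-1*(-7)**2)) - 2900) = 4311/((65 + (-1*49)**2 + 19*(-1*49)) - 2900) = 4311/((65 + (-49)**2 + 19*(-49)) - 2900) = 4311/((65 + 2401 - 931) - 2900) = 4311/(1535 - 2900) = 4311/(-1365) = 4311*(-1/1365) = -1437/455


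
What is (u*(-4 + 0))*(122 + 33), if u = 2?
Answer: -1240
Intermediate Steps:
(u*(-4 + 0))*(122 + 33) = (2*(-4 + 0))*(122 + 33) = (2*(-4))*155 = -8*155 = -1240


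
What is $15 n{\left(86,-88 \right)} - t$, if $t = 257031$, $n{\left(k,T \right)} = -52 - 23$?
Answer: $-258156$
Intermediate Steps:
$n{\left(k,T \right)} = -75$ ($n{\left(k,T \right)} = -52 - 23 = -75$)
$15 n{\left(86,-88 \right)} - t = 15 \left(-75\right) - 257031 = -1125 - 257031 = -258156$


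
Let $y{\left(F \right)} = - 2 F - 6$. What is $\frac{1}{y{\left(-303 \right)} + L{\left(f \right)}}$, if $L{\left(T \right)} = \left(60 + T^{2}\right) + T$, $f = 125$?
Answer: $\frac{1}{16410} \approx 6.0938 \cdot 10^{-5}$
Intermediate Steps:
$L{\left(T \right)} = 60 + T + T^{2}$
$y{\left(F \right)} = -6 - 2 F$
$\frac{1}{y{\left(-303 \right)} + L{\left(f \right)}} = \frac{1}{\left(-6 - -606\right) + \left(60 + 125 + 125^{2}\right)} = \frac{1}{\left(-6 + 606\right) + \left(60 + 125 + 15625\right)} = \frac{1}{600 + 15810} = \frac{1}{16410}$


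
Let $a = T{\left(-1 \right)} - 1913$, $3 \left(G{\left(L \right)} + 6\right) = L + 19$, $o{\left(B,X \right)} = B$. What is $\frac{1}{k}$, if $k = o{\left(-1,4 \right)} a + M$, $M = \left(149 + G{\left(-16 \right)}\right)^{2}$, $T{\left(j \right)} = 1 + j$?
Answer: $\frac{1}{22649} \approx 4.4152 \cdot 10^{-5}$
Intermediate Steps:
$G{\left(L \right)} = \frac{1}{3} + \frac{L}{3}$ ($G{\left(L \right)} = -6 + \frac{L + 19}{3} = -6 + \frac{19 + L}{3} = -6 + \left(\frac{19}{3} + \frac{L}{3}\right) = \frac{1}{3} + \frac{L}{3}$)
$a = -1913$ ($a = \left(1 - 1\right) - 1913 = 0 - 1913 = -1913$)
$M = 20736$ ($M = \left(149 + \left(\frac{1}{3} + \frac{1}{3} \left(-16\right)\right)\right)^{2} = \left(149 + \left(\frac{1}{3} - \frac{16}{3}\right)\right)^{2} = \left(149 - 5\right)^{2} = 144^{2} = 20736$)
$k = 22649$ ($k = \left(-1\right) \left(-1913\right) + 20736 = 1913 + 20736 = 22649$)
$\frac{1}{k} = \frac{1}{22649}$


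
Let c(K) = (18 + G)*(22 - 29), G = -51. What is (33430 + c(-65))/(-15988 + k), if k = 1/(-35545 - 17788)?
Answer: -1795242113/852688005 ≈ -2.1054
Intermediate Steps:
k = -1/53333 (k = 1/(-53333) = -1/53333 ≈ -1.8750e-5)
c(K) = 231 (c(K) = (18 - 51)*(22 - 29) = -33*(-7) = 231)
(33430 + c(-65))/(-15988 + k) = (33430 + 231)/(-15988 - 1/53333) = 33661/(-852688005/53333) = 33661*(-53333/852688005) = -1795242113/852688005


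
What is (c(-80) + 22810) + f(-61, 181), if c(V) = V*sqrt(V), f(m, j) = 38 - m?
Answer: 22909 - 320*I*sqrt(5) ≈ 22909.0 - 715.54*I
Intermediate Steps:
c(V) = V**(3/2)
(c(-80) + 22810) + f(-61, 181) = ((-80)**(3/2) + 22810) + (38 - 1*(-61)) = (-320*I*sqrt(5) + 22810) + (38 + 61) = (22810 - 320*I*sqrt(5)) + 99 = 22909 - 320*I*sqrt(5)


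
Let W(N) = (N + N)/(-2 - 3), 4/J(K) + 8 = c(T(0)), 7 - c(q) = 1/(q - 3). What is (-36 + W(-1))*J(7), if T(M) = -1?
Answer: 2848/15 ≈ 189.87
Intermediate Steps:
c(q) = 7 - 1/(-3 + q) (c(q) = 7 - 1/(q - 3) = 7 - 1/(-3 + q))
J(K) = -16/3 (J(K) = 4/(-8 + (-22 + 7*(-1))/(-3 - 1)) = 4/(-8 + (-22 - 7)/(-4)) = 4/(-8 - ¼*(-29)) = 4/(-8 + 29/4) = 4/(-¾) = 4*(-4/3) = -16/3)
W(N) = -2*N/5 (W(N) = (2*N)/(-5) = (2*N)*(-⅕) = -2*N/5)
(-36 + W(-1))*J(7) = (-36 - ⅖*(-1))*(-16/3) = (-36 + ⅖)*(-16/3) = -178/5*(-16/3) = 2848/15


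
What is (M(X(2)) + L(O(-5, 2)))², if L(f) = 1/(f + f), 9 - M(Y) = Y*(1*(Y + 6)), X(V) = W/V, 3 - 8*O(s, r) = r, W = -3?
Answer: 6241/16 ≈ 390.06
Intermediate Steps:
O(s, r) = 3/8 - r/8
X(V) = -3/V
M(Y) = 9 - Y*(6 + Y) (M(Y) = 9 - Y*1*(Y + 6) = 9 - Y*1*(6 + Y) = 9 - Y*(6 + Y))
L(f) = 1/(2*f)
(M(X(2)) + L(O(-5, 2)))² = ((9 - (-3/2)² - (-18)/2) + 1/(2*(3/8 - ⅛*2)))² = ((9 - (-3*½)² - (-18)/2) + 1/(2*(3/8 - ¼)))² = ((9 - (-3/2)² - 6*(-3/2)) + 1/(2*(⅛)))² = ((9 - 1*9/4 + 9) + (½)*8)² = ((9 - 9/4 + 9) + 4)² = (63/4 + 4)² = (79/4)² = 6241/16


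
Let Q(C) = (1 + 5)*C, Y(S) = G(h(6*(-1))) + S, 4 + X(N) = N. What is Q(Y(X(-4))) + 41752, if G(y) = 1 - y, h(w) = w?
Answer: 41746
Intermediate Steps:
X(N) = -4 + N
Y(S) = 7 + S (Y(S) = (1 - 6*(-1)) + S = (1 - 1*(-6)) + S = (1 + 6) + S = 7 + S)
Q(C) = 6*C
Q(Y(X(-4))) + 41752 = 6*(7 + (-4 - 4)) + 41752 = 6*(7 - 8) + 41752 = 6*(-1) + 41752 = -6 + 41752 = 41746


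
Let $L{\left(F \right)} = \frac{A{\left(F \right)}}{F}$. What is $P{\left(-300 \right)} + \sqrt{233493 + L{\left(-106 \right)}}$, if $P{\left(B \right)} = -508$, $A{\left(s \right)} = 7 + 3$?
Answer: $-508 + \frac{2 \sqrt{163970393}}{53} \approx -24.789$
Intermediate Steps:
$A{\left(s \right)} = 10$
$L{\left(F \right)} = \frac{10}{F}$
$P{\left(-300 \right)} + \sqrt{233493 + L{\left(-106 \right)}} = -508 + \sqrt{233493 + \frac{10}{-106}} = -508 + \sqrt{233493 + 10 \left(- \frac{1}{106}\right)} = -508 + \sqrt{233493 - \frac{5}{53}} = -508 + \sqrt{\frac{12375124}{53}} = -508 + \frac{2 \sqrt{163970393}}{53}$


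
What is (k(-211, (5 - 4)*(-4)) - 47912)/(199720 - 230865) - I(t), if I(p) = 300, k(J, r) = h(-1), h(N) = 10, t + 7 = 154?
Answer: -9295598/31145 ≈ -298.46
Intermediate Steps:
t = 147 (t = -7 + 154 = 147)
k(J, r) = 10
(k(-211, (5 - 4)*(-4)) - 47912)/(199720 - 230865) - I(t) = (10 - 47912)/(199720 - 230865) - 1*300 = -47902/(-31145) - 300 = -47902*(-1/31145) - 300 = 47902/31145 - 300 = -9295598/31145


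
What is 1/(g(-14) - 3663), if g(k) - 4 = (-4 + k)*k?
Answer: -1/3407 ≈ -0.00029351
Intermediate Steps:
g(k) = 4 + k*(-4 + k) (g(k) = 4 + (-4 + k)*k = 4 + k*(-4 + k))
1/(g(-14) - 3663) = 1/((4 + (-14)² - 4*(-14)) - 3663) = 1/((4 + 196 + 56) - 3663) = 1/(256 - 3663) = 1/(-3407) = -1/3407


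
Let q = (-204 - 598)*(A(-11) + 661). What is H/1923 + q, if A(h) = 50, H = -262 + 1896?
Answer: -1096535272/1923 ≈ -5.7022e+5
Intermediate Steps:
H = 1634
q = -570222 (q = (-204 - 598)*(50 + 661) = -802*711 = -570222)
H/1923 + q = 1634/1923 - 570222 = -1096535272/1923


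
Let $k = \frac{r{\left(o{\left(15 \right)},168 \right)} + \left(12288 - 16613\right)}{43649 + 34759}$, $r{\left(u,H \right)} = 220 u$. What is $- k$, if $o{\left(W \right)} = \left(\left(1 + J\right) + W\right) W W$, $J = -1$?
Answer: $- \frac{738175}{78408} \approx -9.4145$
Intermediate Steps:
$o{\left(W \right)} = W^{3}$ ($o{\left(W \right)} = \left(\left(1 - 1\right) + W\right) W W = \left(0 + W\right) W W = W W W = W^{2} W = W^{3}$)
$k = \frac{738175}{78408}$ ($k = \frac{220 \cdot 15^{3} + \left(12288 - 16613\right)}{43649 + 34759} = \frac{220 \cdot 3375 - 4325}{78408} = \left(742500 - 4325\right) \frac{1}{78408} = 738175 \cdot \frac{1}{78408} = \frac{738175}{78408} \approx 9.4145$)
$- k = \left(-1\right) \frac{738175}{78408} = - \frac{738175}{78408}$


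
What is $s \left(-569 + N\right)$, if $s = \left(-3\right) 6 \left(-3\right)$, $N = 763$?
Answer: $10476$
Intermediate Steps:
$s = 54$ ($s = \left(-18\right) \left(-3\right) = 54$)
$s \left(-569 + N\right) = 54 \left(-569 + 763\right) = 54 \cdot 194 = 10476$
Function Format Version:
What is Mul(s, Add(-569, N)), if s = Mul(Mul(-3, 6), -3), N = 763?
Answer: 10476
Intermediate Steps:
s = 54 (s = Mul(-18, -3) = 54)
Mul(s, Add(-569, N)) = Mul(54, Add(-569, 763)) = Mul(54, 194) = 10476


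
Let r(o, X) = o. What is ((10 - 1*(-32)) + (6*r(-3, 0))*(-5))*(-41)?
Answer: -5412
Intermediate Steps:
((10 - 1*(-32)) + (6*r(-3, 0))*(-5))*(-41) = ((10 - 1*(-32)) + (6*(-3))*(-5))*(-41) = ((10 + 32) - 18*(-5))*(-41) = (42 + 90)*(-41) = 132*(-41) = -5412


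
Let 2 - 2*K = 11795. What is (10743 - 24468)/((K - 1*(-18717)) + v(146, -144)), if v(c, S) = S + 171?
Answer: -610/571 ≈ -1.0683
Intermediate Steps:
K = -11793/2 (K = 1 - ½*11795 = 1 - 11795/2 = -11793/2 ≈ -5896.5)
v(c, S) = 171 + S
(10743 - 24468)/((K - 1*(-18717)) + v(146, -144)) = (10743 - 24468)/((-11793/2 - 1*(-18717)) + (171 - 144)) = -13725/((-11793/2 + 18717) + 27) = -13725/(25641/2 + 27) = -13725/25695/2 = -13725*2/25695 = -610/571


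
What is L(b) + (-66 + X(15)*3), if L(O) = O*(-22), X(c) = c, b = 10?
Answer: -241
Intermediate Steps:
L(O) = -22*O
L(b) + (-66 + X(15)*3) = -22*10 + (-66 + 15*3) = -220 + (-66 + 45) = -220 - 21 = -241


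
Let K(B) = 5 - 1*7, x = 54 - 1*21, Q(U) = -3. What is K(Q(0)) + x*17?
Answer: 559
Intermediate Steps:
x = 33 (x = 54 - 21 = 33)
K(B) = -2 (K(B) = 5 - 7 = -2)
K(Q(0)) + x*17 = -2 + 33*17 = -2 + 561 = 559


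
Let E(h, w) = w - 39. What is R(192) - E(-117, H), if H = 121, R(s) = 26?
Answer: -56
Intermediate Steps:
E(h, w) = -39 + w
R(192) - E(-117, H) = 26 - (-39 + 121) = 26 - 1*82 = 26 - 82 = -56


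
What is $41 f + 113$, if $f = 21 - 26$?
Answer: $-92$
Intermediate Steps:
$f = -5$ ($f = 21 - 26 = -5$)
$41 f + 113 = 41 \left(-5\right) + 113 = -205 + 113 = -92$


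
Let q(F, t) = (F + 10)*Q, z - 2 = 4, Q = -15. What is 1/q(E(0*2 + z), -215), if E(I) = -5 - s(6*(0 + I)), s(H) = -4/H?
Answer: -3/230 ≈ -0.013043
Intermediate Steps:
z = 6 (z = 2 + 4 = 6)
E(I) = -5 + 2/(3*I) (E(I) = -5 - (-4)/(6*(0 + I)) = -5 - (-4)/(6*I) = -5 - (-4)*1/(6*I) = -5 - (-2)/(3*I) = -5 + 2/(3*I))
q(F, t) = -150 - 15*F (q(F, t) = (F + 10)*(-15) = (10 + F)*(-15) = -150 - 15*F)
1/q(E(0*2 + z), -215) = 1/(-150 - 15*(-5 + 2/(3*(0*2 + 6)))) = 1/(-150 - 15*(-5 + 2/(3*(0 + 6)))) = 1/(-150 - 15*(-5 + (⅔)/6)) = 1/(-150 - 15*(-5 + (⅔)*(⅙))) = 1/(-150 - 15*(-5 + ⅑)) = 1/(-150 - 15*(-44/9)) = 1/(-150 + 220/3) = 1/(-230/3) = -3/230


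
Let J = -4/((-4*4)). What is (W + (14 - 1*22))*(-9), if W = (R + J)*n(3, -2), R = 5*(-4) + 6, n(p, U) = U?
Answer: -351/2 ≈ -175.50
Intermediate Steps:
J = 1/4 (J = -4/(-16) = -4*(-1/16) = 1/4 ≈ 0.25000)
R = -14 (R = -20 + 6 = -14)
W = 55/2 (W = (-14 + 1/4)*(-2) = -55/4*(-2) = 55/2 ≈ 27.500)
(W + (14 - 1*22))*(-9) = (55/2 + (14 - 1*22))*(-9) = (55/2 + (14 - 22))*(-9) = (55/2 - 8)*(-9) = (39/2)*(-9) = -351/2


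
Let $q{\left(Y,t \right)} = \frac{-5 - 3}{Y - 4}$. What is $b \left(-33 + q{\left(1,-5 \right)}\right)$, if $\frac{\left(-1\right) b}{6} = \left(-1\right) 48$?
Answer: $-8736$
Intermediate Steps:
$b = 288$ ($b = - 6 \left(\left(-1\right) 48\right) = \left(-6\right) \left(-48\right) = 288$)
$q{\left(Y,t \right)} = - \frac{8}{-4 + Y}$
$b \left(-33 + q{\left(1,-5 \right)}\right) = 288 \left(-33 - \frac{8}{-4 + 1}\right) = 288 \left(-33 - \frac{8}{-3}\right) = 288 \left(-33 - - \frac{8}{3}\right) = 288 \left(-33 + \frac{8}{3}\right) = 288 \left(- \frac{91}{3}\right) = -8736$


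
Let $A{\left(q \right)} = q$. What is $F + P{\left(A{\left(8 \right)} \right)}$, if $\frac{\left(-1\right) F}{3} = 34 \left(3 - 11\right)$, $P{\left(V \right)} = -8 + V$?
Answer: $816$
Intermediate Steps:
$F = 816$ ($F = - 3 \cdot 34 \left(3 - 11\right) = - 3 \cdot 34 \left(-8\right) = \left(-3\right) \left(-272\right) = 816$)
$F + P{\left(A{\left(8 \right)} \right)} = 816 + \left(-8 + 8\right) = 816 + 0 = 816$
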